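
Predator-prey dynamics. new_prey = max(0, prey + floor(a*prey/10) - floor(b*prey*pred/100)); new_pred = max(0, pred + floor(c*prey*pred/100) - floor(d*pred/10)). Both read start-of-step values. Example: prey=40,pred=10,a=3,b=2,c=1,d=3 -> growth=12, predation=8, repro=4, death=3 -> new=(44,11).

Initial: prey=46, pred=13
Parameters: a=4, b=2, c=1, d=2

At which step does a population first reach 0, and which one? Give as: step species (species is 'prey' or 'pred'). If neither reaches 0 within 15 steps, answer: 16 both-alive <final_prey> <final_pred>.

Answer: 16 both-alive 1 10

Derivation:
Step 1: prey: 46+18-11=53; pred: 13+5-2=16
Step 2: prey: 53+21-16=58; pred: 16+8-3=21
Step 3: prey: 58+23-24=57; pred: 21+12-4=29
Step 4: prey: 57+22-33=46; pred: 29+16-5=40
Step 5: prey: 46+18-36=28; pred: 40+18-8=50
Step 6: prey: 28+11-28=11; pred: 50+14-10=54
Step 7: prey: 11+4-11=4; pred: 54+5-10=49
Step 8: prey: 4+1-3=2; pred: 49+1-9=41
Step 9: prey: 2+0-1=1; pred: 41+0-8=33
Step 10: prey: 1+0-0=1; pred: 33+0-6=27
Step 11: prey: 1+0-0=1; pred: 27+0-5=22
Step 12: prey: 1+0-0=1; pred: 22+0-4=18
Step 13: prey: 1+0-0=1; pred: 18+0-3=15
Step 14: prey: 1+0-0=1; pred: 15+0-3=12
Step 15: prey: 1+0-0=1; pred: 12+0-2=10
No extinction within 15 steps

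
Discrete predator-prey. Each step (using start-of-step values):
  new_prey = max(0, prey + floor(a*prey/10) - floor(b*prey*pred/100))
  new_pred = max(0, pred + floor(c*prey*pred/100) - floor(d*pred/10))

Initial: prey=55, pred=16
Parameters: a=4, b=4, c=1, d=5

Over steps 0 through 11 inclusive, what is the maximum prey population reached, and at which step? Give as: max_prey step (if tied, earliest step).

Answer: 108 11

Derivation:
Step 1: prey: 55+22-35=42; pred: 16+8-8=16
Step 2: prey: 42+16-26=32; pred: 16+6-8=14
Step 3: prey: 32+12-17=27; pred: 14+4-7=11
Step 4: prey: 27+10-11=26; pred: 11+2-5=8
Step 5: prey: 26+10-8=28; pred: 8+2-4=6
Step 6: prey: 28+11-6=33; pred: 6+1-3=4
Step 7: prey: 33+13-5=41; pred: 4+1-2=3
Step 8: prey: 41+16-4=53; pred: 3+1-1=3
Step 9: prey: 53+21-6=68; pred: 3+1-1=3
Step 10: prey: 68+27-8=87; pred: 3+2-1=4
Step 11: prey: 87+34-13=108; pred: 4+3-2=5
Max prey = 108 at step 11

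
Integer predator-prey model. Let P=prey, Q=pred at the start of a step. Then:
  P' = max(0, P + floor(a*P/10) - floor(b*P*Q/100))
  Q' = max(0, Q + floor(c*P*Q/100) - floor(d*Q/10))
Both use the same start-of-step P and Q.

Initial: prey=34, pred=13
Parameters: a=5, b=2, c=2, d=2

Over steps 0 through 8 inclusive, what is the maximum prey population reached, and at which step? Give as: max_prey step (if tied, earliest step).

Step 1: prey: 34+17-8=43; pred: 13+8-2=19
Step 2: prey: 43+21-16=48; pred: 19+16-3=32
Step 3: prey: 48+24-30=42; pred: 32+30-6=56
Step 4: prey: 42+21-47=16; pred: 56+47-11=92
Step 5: prey: 16+8-29=0; pred: 92+29-18=103
Step 6: prey: 0+0-0=0; pred: 103+0-20=83
Step 7: prey: 0+0-0=0; pred: 83+0-16=67
Step 8: prey: 0+0-0=0; pred: 67+0-13=54
Max prey = 48 at step 2

Answer: 48 2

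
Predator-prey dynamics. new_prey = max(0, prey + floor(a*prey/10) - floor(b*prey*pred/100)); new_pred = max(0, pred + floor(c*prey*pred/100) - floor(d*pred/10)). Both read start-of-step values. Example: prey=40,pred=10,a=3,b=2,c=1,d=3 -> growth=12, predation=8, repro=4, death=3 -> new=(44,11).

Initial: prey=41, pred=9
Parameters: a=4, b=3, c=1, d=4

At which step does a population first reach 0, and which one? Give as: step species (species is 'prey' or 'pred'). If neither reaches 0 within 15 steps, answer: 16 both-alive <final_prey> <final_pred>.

Answer: 16 both-alive 22 6

Derivation:
Step 1: prey: 41+16-11=46; pred: 9+3-3=9
Step 2: prey: 46+18-12=52; pred: 9+4-3=10
Step 3: prey: 52+20-15=57; pred: 10+5-4=11
Step 4: prey: 57+22-18=61; pred: 11+6-4=13
Step 5: prey: 61+24-23=62; pred: 13+7-5=15
Step 6: prey: 62+24-27=59; pred: 15+9-6=18
Step 7: prey: 59+23-31=51; pred: 18+10-7=21
Step 8: prey: 51+20-32=39; pred: 21+10-8=23
Step 9: prey: 39+15-26=28; pred: 23+8-9=22
Step 10: prey: 28+11-18=21; pred: 22+6-8=20
Step 11: prey: 21+8-12=17; pred: 20+4-8=16
Step 12: prey: 17+6-8=15; pred: 16+2-6=12
Step 13: prey: 15+6-5=16; pred: 12+1-4=9
Step 14: prey: 16+6-4=18; pred: 9+1-3=7
Step 15: prey: 18+7-3=22; pred: 7+1-2=6
No extinction within 15 steps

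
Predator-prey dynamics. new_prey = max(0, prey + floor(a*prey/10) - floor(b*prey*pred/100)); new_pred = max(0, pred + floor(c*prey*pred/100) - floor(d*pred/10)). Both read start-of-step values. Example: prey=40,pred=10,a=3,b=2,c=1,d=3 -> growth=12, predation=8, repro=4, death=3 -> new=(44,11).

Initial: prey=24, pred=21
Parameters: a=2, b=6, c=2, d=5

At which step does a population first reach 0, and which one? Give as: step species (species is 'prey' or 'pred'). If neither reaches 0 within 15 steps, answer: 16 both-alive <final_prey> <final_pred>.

Step 1: prey: 24+4-30=0; pred: 21+10-10=21
First extinction: prey at step 1

Answer: 1 prey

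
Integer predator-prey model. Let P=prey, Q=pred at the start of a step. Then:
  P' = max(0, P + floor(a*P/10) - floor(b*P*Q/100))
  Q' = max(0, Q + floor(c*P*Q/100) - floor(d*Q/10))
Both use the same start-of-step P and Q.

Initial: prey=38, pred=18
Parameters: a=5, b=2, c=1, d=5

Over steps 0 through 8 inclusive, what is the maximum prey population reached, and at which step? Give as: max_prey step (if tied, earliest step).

Step 1: prey: 38+19-13=44; pred: 18+6-9=15
Step 2: prey: 44+22-13=53; pred: 15+6-7=14
Step 3: prey: 53+26-14=65; pred: 14+7-7=14
Step 4: prey: 65+32-18=79; pred: 14+9-7=16
Step 5: prey: 79+39-25=93; pred: 16+12-8=20
Step 6: prey: 93+46-37=102; pred: 20+18-10=28
Step 7: prey: 102+51-57=96; pred: 28+28-14=42
Step 8: prey: 96+48-80=64; pred: 42+40-21=61
Max prey = 102 at step 6

Answer: 102 6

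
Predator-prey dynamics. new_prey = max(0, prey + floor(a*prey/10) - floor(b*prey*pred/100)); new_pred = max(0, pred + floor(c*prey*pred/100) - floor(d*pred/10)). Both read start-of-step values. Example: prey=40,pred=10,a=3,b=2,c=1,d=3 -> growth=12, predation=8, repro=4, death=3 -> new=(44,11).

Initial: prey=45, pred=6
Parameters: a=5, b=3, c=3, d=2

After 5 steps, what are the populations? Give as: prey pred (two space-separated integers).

Answer: 0 131

Derivation:
Step 1: prey: 45+22-8=59; pred: 6+8-1=13
Step 2: prey: 59+29-23=65; pred: 13+23-2=34
Step 3: prey: 65+32-66=31; pred: 34+66-6=94
Step 4: prey: 31+15-87=0; pred: 94+87-18=163
Step 5: prey: 0+0-0=0; pred: 163+0-32=131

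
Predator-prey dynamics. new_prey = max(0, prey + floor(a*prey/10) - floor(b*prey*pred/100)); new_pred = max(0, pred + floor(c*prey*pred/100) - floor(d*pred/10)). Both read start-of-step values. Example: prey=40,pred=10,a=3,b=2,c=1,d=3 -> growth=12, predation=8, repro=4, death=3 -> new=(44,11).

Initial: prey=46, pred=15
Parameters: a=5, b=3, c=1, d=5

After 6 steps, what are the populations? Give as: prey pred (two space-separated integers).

Step 1: prey: 46+23-20=49; pred: 15+6-7=14
Step 2: prey: 49+24-20=53; pred: 14+6-7=13
Step 3: prey: 53+26-20=59; pred: 13+6-6=13
Step 4: prey: 59+29-23=65; pred: 13+7-6=14
Step 5: prey: 65+32-27=70; pred: 14+9-7=16
Step 6: prey: 70+35-33=72; pred: 16+11-8=19

Answer: 72 19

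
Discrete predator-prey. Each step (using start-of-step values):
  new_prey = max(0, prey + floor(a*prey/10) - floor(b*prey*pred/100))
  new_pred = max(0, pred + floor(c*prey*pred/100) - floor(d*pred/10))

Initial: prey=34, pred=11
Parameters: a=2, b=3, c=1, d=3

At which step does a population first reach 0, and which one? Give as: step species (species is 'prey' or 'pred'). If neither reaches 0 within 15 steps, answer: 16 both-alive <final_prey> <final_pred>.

Step 1: prey: 34+6-11=29; pred: 11+3-3=11
Step 2: prey: 29+5-9=25; pred: 11+3-3=11
Step 3: prey: 25+5-8=22; pred: 11+2-3=10
Step 4: prey: 22+4-6=20; pred: 10+2-3=9
Step 5: prey: 20+4-5=19; pred: 9+1-2=8
Step 6: prey: 19+3-4=18; pred: 8+1-2=7
Step 7: prey: 18+3-3=18; pred: 7+1-2=6
Step 8: prey: 18+3-3=18; pred: 6+1-1=6
Steps 9-15: state stable at prey=18, pred=6 (no change)
No extinction within 15 steps

Answer: 16 both-alive 18 6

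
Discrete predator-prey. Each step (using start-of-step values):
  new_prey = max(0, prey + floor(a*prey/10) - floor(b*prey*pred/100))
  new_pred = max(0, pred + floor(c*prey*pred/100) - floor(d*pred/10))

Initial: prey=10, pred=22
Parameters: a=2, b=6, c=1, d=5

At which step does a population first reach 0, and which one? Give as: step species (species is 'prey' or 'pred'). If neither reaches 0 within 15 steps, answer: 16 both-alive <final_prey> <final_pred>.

Step 1: prey: 10+2-13=0; pred: 22+2-11=13
First extinction: prey at step 1

Answer: 1 prey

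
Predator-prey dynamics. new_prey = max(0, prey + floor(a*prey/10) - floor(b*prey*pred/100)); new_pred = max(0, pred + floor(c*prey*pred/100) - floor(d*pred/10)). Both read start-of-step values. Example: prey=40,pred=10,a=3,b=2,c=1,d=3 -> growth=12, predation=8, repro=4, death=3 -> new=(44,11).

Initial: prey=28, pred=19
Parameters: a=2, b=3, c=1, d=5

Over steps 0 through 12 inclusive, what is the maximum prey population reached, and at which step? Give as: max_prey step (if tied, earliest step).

Answer: 42 12

Derivation:
Step 1: prey: 28+5-15=18; pred: 19+5-9=15
Step 2: prey: 18+3-8=13; pred: 15+2-7=10
Step 3: prey: 13+2-3=12; pred: 10+1-5=6
Step 4: prey: 12+2-2=12; pred: 6+0-3=3
Step 5: prey: 12+2-1=13; pred: 3+0-1=2
Step 6: prey: 13+2-0=15; pred: 2+0-1=1
Step 7: prey: 15+3-0=18; pred: 1+0-0=1
Step 8: prey: 18+3-0=21; pred: 1+0-0=1
Step 9: prey: 21+4-0=25; pred: 1+0-0=1
Step 10: prey: 25+5-0=30; pred: 1+0-0=1
Step 11: prey: 30+6-0=36; pred: 1+0-0=1
Step 12: prey: 36+7-1=42; pred: 1+0-0=1
Max prey = 42 at step 12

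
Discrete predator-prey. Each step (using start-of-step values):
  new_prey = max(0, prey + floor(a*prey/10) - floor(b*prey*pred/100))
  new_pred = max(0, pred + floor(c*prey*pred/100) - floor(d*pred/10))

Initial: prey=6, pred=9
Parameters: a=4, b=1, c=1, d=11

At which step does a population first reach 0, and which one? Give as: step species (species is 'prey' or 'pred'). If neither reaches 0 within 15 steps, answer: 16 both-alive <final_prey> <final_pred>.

Step 1: prey: 6+2-0=8; pred: 9+0-9=0
First extinction: pred at step 1

Answer: 1 pred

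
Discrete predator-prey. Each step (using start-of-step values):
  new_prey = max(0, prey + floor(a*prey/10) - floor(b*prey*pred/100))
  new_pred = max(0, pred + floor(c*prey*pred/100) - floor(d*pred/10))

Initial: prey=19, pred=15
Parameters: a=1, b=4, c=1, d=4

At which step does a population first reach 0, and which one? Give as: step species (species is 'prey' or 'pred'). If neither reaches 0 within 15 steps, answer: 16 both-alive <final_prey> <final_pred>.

Answer: 16 both-alive 4 2

Derivation:
Step 1: prey: 19+1-11=9; pred: 15+2-6=11
Step 2: prey: 9+0-3=6; pred: 11+0-4=7
Step 3: prey: 6+0-1=5; pred: 7+0-2=5
Step 4: prey: 5+0-1=4; pred: 5+0-2=3
Step 5: prey: 4+0-0=4; pred: 3+0-1=2
Step 6: prey: 4+0-0=4; pred: 2+0-0=2
Steps 7-15: state stable at prey=4, pred=2 (no change)
No extinction within 15 steps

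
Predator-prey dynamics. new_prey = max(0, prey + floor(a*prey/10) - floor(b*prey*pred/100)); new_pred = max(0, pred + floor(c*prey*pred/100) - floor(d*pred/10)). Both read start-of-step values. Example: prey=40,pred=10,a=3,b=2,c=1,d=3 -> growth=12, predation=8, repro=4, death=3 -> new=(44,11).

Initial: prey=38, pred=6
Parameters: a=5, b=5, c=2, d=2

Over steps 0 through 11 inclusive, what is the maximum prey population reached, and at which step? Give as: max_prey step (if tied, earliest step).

Step 1: prey: 38+19-11=46; pred: 6+4-1=9
Step 2: prey: 46+23-20=49; pred: 9+8-1=16
Step 3: prey: 49+24-39=34; pred: 16+15-3=28
Step 4: prey: 34+17-47=4; pred: 28+19-5=42
Step 5: prey: 4+2-8=0; pred: 42+3-8=37
Step 6: prey: 0+0-0=0; pred: 37+0-7=30
Step 7: prey: 0+0-0=0; pred: 30+0-6=24
Step 8: prey: 0+0-0=0; pred: 24+0-4=20
Step 9: prey: 0+0-0=0; pred: 20+0-4=16
Step 10: prey: 0+0-0=0; pred: 16+0-3=13
Step 11: prey: 0+0-0=0; pred: 13+0-2=11
Max prey = 49 at step 2

Answer: 49 2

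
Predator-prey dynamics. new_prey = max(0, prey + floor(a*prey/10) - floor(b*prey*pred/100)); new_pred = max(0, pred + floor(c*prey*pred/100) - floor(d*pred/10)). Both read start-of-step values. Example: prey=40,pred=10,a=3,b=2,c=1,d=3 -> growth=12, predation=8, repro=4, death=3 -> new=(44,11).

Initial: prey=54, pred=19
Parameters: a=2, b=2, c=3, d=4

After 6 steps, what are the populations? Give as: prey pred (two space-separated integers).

Step 1: prey: 54+10-20=44; pred: 19+30-7=42
Step 2: prey: 44+8-36=16; pred: 42+55-16=81
Step 3: prey: 16+3-25=0; pred: 81+38-32=87
Step 4: prey: 0+0-0=0; pred: 87+0-34=53
Step 5: prey: 0+0-0=0; pred: 53+0-21=32
Step 6: prey: 0+0-0=0; pred: 32+0-12=20

Answer: 0 20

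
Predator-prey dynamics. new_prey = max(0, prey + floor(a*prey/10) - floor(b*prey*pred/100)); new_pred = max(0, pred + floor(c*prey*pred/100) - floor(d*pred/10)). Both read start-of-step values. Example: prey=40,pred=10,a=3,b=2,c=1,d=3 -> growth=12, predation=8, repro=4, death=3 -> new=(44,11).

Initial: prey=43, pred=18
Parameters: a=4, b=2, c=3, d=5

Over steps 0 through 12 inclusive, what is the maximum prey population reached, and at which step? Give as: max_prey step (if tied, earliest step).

Step 1: prey: 43+17-15=45; pred: 18+23-9=32
Step 2: prey: 45+18-28=35; pred: 32+43-16=59
Step 3: prey: 35+14-41=8; pred: 59+61-29=91
Step 4: prey: 8+3-14=0; pred: 91+21-45=67
Step 5: prey: 0+0-0=0; pred: 67+0-33=34
Step 6: prey: 0+0-0=0; pred: 34+0-17=17
Step 7: prey: 0+0-0=0; pred: 17+0-8=9
Step 8: prey: 0+0-0=0; pred: 9+0-4=5
Step 9: prey: 0+0-0=0; pred: 5+0-2=3
Step 10: prey: 0+0-0=0; pred: 3+0-1=2
Step 11: prey: 0+0-0=0; pred: 2+0-1=1
Step 12: prey: 0+0-0=0; pred: 1+0-0=1
Max prey = 45 at step 1

Answer: 45 1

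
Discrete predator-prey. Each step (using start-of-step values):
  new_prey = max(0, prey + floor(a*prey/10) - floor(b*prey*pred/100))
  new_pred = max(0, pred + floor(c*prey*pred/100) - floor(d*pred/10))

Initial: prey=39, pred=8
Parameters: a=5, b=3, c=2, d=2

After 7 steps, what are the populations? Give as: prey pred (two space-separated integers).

Step 1: prey: 39+19-9=49; pred: 8+6-1=13
Step 2: prey: 49+24-19=54; pred: 13+12-2=23
Step 3: prey: 54+27-37=44; pred: 23+24-4=43
Step 4: prey: 44+22-56=10; pred: 43+37-8=72
Step 5: prey: 10+5-21=0; pred: 72+14-14=72
Step 6: prey: 0+0-0=0; pred: 72+0-14=58
Step 7: prey: 0+0-0=0; pred: 58+0-11=47

Answer: 0 47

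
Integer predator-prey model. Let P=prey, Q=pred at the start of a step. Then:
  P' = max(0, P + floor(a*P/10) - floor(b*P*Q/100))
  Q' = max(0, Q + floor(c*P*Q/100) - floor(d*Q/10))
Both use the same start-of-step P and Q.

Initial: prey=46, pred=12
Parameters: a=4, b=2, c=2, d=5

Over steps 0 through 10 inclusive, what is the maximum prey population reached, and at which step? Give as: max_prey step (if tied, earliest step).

Answer: 56 2

Derivation:
Step 1: prey: 46+18-11=53; pred: 12+11-6=17
Step 2: prey: 53+21-18=56; pred: 17+18-8=27
Step 3: prey: 56+22-30=48; pred: 27+30-13=44
Step 4: prey: 48+19-42=25; pred: 44+42-22=64
Step 5: prey: 25+10-32=3; pred: 64+32-32=64
Step 6: prey: 3+1-3=1; pred: 64+3-32=35
Step 7: prey: 1+0-0=1; pred: 35+0-17=18
Step 8: prey: 1+0-0=1; pred: 18+0-9=9
Step 9: prey: 1+0-0=1; pred: 9+0-4=5
Step 10: prey: 1+0-0=1; pred: 5+0-2=3
Max prey = 56 at step 2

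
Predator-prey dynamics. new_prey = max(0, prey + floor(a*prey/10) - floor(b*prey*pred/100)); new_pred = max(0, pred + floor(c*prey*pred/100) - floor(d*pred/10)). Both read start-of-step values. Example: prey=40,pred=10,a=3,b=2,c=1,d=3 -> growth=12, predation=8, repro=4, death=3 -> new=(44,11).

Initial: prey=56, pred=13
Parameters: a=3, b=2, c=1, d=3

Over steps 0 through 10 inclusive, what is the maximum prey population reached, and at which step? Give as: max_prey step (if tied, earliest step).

Step 1: prey: 56+16-14=58; pred: 13+7-3=17
Step 2: prey: 58+17-19=56; pred: 17+9-5=21
Step 3: prey: 56+16-23=49; pred: 21+11-6=26
Step 4: prey: 49+14-25=38; pred: 26+12-7=31
Step 5: prey: 38+11-23=26; pred: 31+11-9=33
Step 6: prey: 26+7-17=16; pred: 33+8-9=32
Step 7: prey: 16+4-10=10; pred: 32+5-9=28
Step 8: prey: 10+3-5=8; pred: 28+2-8=22
Step 9: prey: 8+2-3=7; pred: 22+1-6=17
Step 10: prey: 7+2-2=7; pred: 17+1-5=13
Max prey = 58 at step 1

Answer: 58 1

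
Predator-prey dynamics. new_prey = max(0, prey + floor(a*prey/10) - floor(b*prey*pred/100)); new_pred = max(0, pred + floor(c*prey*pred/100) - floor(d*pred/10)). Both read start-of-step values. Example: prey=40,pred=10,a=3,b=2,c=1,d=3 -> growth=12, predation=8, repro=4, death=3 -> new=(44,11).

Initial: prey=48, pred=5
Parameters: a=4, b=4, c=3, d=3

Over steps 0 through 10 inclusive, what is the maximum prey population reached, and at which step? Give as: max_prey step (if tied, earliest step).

Step 1: prey: 48+19-9=58; pred: 5+7-1=11
Step 2: prey: 58+23-25=56; pred: 11+19-3=27
Step 3: prey: 56+22-60=18; pred: 27+45-8=64
Step 4: prey: 18+7-46=0; pred: 64+34-19=79
Step 5: prey: 0+0-0=0; pred: 79+0-23=56
Step 6: prey: 0+0-0=0; pred: 56+0-16=40
Step 7: prey: 0+0-0=0; pred: 40+0-12=28
Step 8: prey: 0+0-0=0; pred: 28+0-8=20
Step 9: prey: 0+0-0=0; pred: 20+0-6=14
Step 10: prey: 0+0-0=0; pred: 14+0-4=10
Max prey = 58 at step 1

Answer: 58 1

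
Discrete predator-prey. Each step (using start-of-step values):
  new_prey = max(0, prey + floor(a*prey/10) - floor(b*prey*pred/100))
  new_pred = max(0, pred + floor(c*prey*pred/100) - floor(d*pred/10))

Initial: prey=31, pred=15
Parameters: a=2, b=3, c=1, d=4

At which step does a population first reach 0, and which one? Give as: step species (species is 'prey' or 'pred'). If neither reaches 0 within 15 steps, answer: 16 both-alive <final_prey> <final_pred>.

Step 1: prey: 31+6-13=24; pred: 15+4-6=13
Step 2: prey: 24+4-9=19; pred: 13+3-5=11
Step 3: prey: 19+3-6=16; pred: 11+2-4=9
Step 4: prey: 16+3-4=15; pred: 9+1-3=7
Step 5: prey: 15+3-3=15; pred: 7+1-2=6
Step 6: prey: 15+3-2=16; pred: 6+0-2=4
Step 7: prey: 16+3-1=18; pred: 4+0-1=3
Step 8: prey: 18+3-1=20; pred: 3+0-1=2
Step 9: prey: 20+4-1=23; pred: 2+0-0=2
Step 10: prey: 23+4-1=26; pred: 2+0-0=2
Step 11: prey: 26+5-1=30; pred: 2+0-0=2
Step 12: prey: 30+6-1=35; pred: 2+0-0=2
Step 13: prey: 35+7-2=40; pred: 2+0-0=2
Step 14: prey: 40+8-2=46; pred: 2+0-0=2
Step 15: prey: 46+9-2=53; pred: 2+0-0=2
No extinction within 15 steps

Answer: 16 both-alive 53 2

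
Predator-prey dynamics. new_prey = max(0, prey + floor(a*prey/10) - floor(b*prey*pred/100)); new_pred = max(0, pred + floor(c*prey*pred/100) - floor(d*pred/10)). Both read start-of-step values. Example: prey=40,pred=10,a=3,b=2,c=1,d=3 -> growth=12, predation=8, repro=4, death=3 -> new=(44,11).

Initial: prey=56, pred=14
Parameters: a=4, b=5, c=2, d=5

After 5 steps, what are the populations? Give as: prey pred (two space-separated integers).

Step 1: prey: 56+22-39=39; pred: 14+15-7=22
Step 2: prey: 39+15-42=12; pred: 22+17-11=28
Step 3: prey: 12+4-16=0; pred: 28+6-14=20
Step 4: prey: 0+0-0=0; pred: 20+0-10=10
Step 5: prey: 0+0-0=0; pred: 10+0-5=5

Answer: 0 5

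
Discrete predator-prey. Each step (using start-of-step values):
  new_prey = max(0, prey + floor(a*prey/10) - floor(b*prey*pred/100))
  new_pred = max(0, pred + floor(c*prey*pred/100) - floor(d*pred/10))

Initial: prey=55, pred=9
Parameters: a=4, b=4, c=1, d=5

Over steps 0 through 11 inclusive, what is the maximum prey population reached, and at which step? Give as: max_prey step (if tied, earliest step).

Answer: 61 2

Derivation:
Step 1: prey: 55+22-19=58; pred: 9+4-4=9
Step 2: prey: 58+23-20=61; pred: 9+5-4=10
Step 3: prey: 61+24-24=61; pred: 10+6-5=11
Step 4: prey: 61+24-26=59; pred: 11+6-5=12
Step 5: prey: 59+23-28=54; pred: 12+7-6=13
Step 6: prey: 54+21-28=47; pred: 13+7-6=14
Step 7: prey: 47+18-26=39; pred: 14+6-7=13
Step 8: prey: 39+15-20=34; pred: 13+5-6=12
Step 9: prey: 34+13-16=31; pred: 12+4-6=10
Step 10: prey: 31+12-12=31; pred: 10+3-5=8
Step 11: prey: 31+12-9=34; pred: 8+2-4=6
Max prey = 61 at step 2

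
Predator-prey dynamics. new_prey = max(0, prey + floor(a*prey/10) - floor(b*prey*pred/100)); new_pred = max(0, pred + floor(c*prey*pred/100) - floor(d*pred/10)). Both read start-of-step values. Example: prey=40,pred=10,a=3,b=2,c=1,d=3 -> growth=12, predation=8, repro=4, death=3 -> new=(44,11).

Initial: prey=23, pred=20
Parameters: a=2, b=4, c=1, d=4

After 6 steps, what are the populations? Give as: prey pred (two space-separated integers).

Step 1: prey: 23+4-18=9; pred: 20+4-8=16
Step 2: prey: 9+1-5=5; pred: 16+1-6=11
Step 3: prey: 5+1-2=4; pred: 11+0-4=7
Step 4: prey: 4+0-1=3; pred: 7+0-2=5
Step 5: prey: 3+0-0=3; pred: 5+0-2=3
Step 6: prey: 3+0-0=3; pred: 3+0-1=2

Answer: 3 2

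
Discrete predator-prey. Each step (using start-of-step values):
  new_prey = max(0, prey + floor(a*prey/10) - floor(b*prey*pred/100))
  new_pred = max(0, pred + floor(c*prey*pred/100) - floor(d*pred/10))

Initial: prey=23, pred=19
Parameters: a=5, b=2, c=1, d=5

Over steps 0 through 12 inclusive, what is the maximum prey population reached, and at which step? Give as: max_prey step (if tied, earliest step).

Answer: 172 8

Derivation:
Step 1: prey: 23+11-8=26; pred: 19+4-9=14
Step 2: prey: 26+13-7=32; pred: 14+3-7=10
Step 3: prey: 32+16-6=42; pred: 10+3-5=8
Step 4: prey: 42+21-6=57; pred: 8+3-4=7
Step 5: prey: 57+28-7=78; pred: 7+3-3=7
Step 6: prey: 78+39-10=107; pred: 7+5-3=9
Step 7: prey: 107+53-19=141; pred: 9+9-4=14
Step 8: prey: 141+70-39=172; pred: 14+19-7=26
Step 9: prey: 172+86-89=169; pred: 26+44-13=57
Step 10: prey: 169+84-192=61; pred: 57+96-28=125
Step 11: prey: 61+30-152=0; pred: 125+76-62=139
Step 12: prey: 0+0-0=0; pred: 139+0-69=70
Max prey = 172 at step 8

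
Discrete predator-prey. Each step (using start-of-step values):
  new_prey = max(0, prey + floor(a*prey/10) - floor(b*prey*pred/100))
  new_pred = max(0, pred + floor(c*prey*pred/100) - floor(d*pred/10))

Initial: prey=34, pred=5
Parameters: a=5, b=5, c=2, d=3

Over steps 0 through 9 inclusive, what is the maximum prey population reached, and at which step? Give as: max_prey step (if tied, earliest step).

Step 1: prey: 34+17-8=43; pred: 5+3-1=7
Step 2: prey: 43+21-15=49; pred: 7+6-2=11
Step 3: prey: 49+24-26=47; pred: 11+10-3=18
Step 4: prey: 47+23-42=28; pred: 18+16-5=29
Step 5: prey: 28+14-40=2; pred: 29+16-8=37
Step 6: prey: 2+1-3=0; pred: 37+1-11=27
Step 7: prey: 0+0-0=0; pred: 27+0-8=19
Step 8: prey: 0+0-0=0; pred: 19+0-5=14
Step 9: prey: 0+0-0=0; pred: 14+0-4=10
Max prey = 49 at step 2

Answer: 49 2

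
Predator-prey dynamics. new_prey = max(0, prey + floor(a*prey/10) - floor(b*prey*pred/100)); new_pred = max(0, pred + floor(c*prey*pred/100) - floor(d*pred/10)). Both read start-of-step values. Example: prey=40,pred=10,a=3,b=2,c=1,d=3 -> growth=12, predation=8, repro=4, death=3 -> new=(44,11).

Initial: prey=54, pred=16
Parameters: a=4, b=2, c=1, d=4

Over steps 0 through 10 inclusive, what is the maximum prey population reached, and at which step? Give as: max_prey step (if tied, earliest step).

Answer: 61 2

Derivation:
Step 1: prey: 54+21-17=58; pred: 16+8-6=18
Step 2: prey: 58+23-20=61; pred: 18+10-7=21
Step 3: prey: 61+24-25=60; pred: 21+12-8=25
Step 4: prey: 60+24-30=54; pred: 25+15-10=30
Step 5: prey: 54+21-32=43; pred: 30+16-12=34
Step 6: prey: 43+17-29=31; pred: 34+14-13=35
Step 7: prey: 31+12-21=22; pred: 35+10-14=31
Step 8: prey: 22+8-13=17; pred: 31+6-12=25
Step 9: prey: 17+6-8=15; pred: 25+4-10=19
Step 10: prey: 15+6-5=16; pred: 19+2-7=14
Max prey = 61 at step 2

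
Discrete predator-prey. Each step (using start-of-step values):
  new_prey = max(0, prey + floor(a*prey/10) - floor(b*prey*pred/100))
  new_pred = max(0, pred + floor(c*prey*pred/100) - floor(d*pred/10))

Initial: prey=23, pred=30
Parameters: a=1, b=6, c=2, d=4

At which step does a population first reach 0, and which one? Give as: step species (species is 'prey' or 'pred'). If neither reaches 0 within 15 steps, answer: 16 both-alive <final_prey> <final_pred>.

Answer: 1 prey

Derivation:
Step 1: prey: 23+2-41=0; pred: 30+13-12=31
First extinction: prey at step 1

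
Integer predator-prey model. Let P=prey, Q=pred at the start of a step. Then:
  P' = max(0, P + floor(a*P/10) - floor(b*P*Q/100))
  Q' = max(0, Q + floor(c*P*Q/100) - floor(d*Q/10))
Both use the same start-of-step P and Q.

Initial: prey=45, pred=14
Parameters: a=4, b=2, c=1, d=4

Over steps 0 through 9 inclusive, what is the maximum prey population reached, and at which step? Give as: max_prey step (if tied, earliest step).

Step 1: prey: 45+18-12=51; pred: 14+6-5=15
Step 2: prey: 51+20-15=56; pred: 15+7-6=16
Step 3: prey: 56+22-17=61; pred: 16+8-6=18
Step 4: prey: 61+24-21=64; pred: 18+10-7=21
Step 5: prey: 64+25-26=63; pred: 21+13-8=26
Step 6: prey: 63+25-32=56; pred: 26+16-10=32
Step 7: prey: 56+22-35=43; pred: 32+17-12=37
Step 8: prey: 43+17-31=29; pred: 37+15-14=38
Step 9: prey: 29+11-22=18; pred: 38+11-15=34
Max prey = 64 at step 4

Answer: 64 4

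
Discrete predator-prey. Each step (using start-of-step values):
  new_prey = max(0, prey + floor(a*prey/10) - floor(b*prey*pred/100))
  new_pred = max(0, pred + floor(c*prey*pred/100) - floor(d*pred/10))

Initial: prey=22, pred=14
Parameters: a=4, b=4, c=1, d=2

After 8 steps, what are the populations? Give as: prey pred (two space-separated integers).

Step 1: prey: 22+8-12=18; pred: 14+3-2=15
Step 2: prey: 18+7-10=15; pred: 15+2-3=14
Step 3: prey: 15+6-8=13; pred: 14+2-2=14
Step 4: prey: 13+5-7=11; pred: 14+1-2=13
Step 5: prey: 11+4-5=10; pred: 13+1-2=12
Step 6: prey: 10+4-4=10; pred: 12+1-2=11
Step 7: prey: 10+4-4=10; pred: 11+1-2=10
Step 8: prey: 10+4-4=10; pred: 10+1-2=9

Answer: 10 9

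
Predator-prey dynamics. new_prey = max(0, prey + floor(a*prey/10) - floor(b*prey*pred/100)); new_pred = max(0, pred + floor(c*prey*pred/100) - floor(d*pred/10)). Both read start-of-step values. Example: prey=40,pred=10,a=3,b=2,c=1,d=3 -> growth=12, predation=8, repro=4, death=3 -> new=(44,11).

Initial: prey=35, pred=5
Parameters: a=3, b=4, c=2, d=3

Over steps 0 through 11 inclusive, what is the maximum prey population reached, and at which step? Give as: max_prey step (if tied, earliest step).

Step 1: prey: 35+10-7=38; pred: 5+3-1=7
Step 2: prey: 38+11-10=39; pred: 7+5-2=10
Step 3: prey: 39+11-15=35; pred: 10+7-3=14
Step 4: prey: 35+10-19=26; pred: 14+9-4=19
Step 5: prey: 26+7-19=14; pred: 19+9-5=23
Step 6: prey: 14+4-12=6; pred: 23+6-6=23
Step 7: prey: 6+1-5=2; pred: 23+2-6=19
Step 8: prey: 2+0-1=1; pred: 19+0-5=14
Step 9: prey: 1+0-0=1; pred: 14+0-4=10
Step 10: prey: 1+0-0=1; pred: 10+0-3=7
Step 11: prey: 1+0-0=1; pred: 7+0-2=5
Max prey = 39 at step 2

Answer: 39 2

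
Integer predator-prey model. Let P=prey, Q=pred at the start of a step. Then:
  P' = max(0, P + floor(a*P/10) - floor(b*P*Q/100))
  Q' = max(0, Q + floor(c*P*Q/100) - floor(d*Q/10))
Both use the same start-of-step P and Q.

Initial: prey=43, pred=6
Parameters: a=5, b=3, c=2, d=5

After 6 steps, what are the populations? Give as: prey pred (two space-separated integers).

Step 1: prey: 43+21-7=57; pred: 6+5-3=8
Step 2: prey: 57+28-13=72; pred: 8+9-4=13
Step 3: prey: 72+36-28=80; pred: 13+18-6=25
Step 4: prey: 80+40-60=60; pred: 25+40-12=53
Step 5: prey: 60+30-95=0; pred: 53+63-26=90
Step 6: prey: 0+0-0=0; pred: 90+0-45=45

Answer: 0 45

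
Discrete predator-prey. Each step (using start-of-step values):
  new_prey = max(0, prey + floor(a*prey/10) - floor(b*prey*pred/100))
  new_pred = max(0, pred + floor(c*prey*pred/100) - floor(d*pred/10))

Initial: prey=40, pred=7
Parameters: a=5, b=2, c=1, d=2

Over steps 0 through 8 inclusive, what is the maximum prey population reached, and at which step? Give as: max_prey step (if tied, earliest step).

Answer: 110 4

Derivation:
Step 1: prey: 40+20-5=55; pred: 7+2-1=8
Step 2: prey: 55+27-8=74; pred: 8+4-1=11
Step 3: prey: 74+37-16=95; pred: 11+8-2=17
Step 4: prey: 95+47-32=110; pred: 17+16-3=30
Step 5: prey: 110+55-66=99; pred: 30+33-6=57
Step 6: prey: 99+49-112=36; pred: 57+56-11=102
Step 7: prey: 36+18-73=0; pred: 102+36-20=118
Step 8: prey: 0+0-0=0; pred: 118+0-23=95
Max prey = 110 at step 4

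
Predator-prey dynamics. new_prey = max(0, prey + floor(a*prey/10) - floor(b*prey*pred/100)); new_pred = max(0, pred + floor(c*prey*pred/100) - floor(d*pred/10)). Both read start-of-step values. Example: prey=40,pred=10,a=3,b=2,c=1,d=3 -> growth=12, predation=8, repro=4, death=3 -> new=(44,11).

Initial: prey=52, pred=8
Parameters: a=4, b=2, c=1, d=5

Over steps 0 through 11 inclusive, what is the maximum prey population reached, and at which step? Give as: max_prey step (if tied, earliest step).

Step 1: prey: 52+20-8=64; pred: 8+4-4=8
Step 2: prey: 64+25-10=79; pred: 8+5-4=9
Step 3: prey: 79+31-14=96; pred: 9+7-4=12
Step 4: prey: 96+38-23=111; pred: 12+11-6=17
Step 5: prey: 111+44-37=118; pred: 17+18-8=27
Step 6: prey: 118+47-63=102; pred: 27+31-13=45
Step 7: prey: 102+40-91=51; pred: 45+45-22=68
Step 8: prey: 51+20-69=2; pred: 68+34-34=68
Step 9: prey: 2+0-2=0; pred: 68+1-34=35
Step 10: prey: 0+0-0=0; pred: 35+0-17=18
Step 11: prey: 0+0-0=0; pred: 18+0-9=9
Max prey = 118 at step 5

Answer: 118 5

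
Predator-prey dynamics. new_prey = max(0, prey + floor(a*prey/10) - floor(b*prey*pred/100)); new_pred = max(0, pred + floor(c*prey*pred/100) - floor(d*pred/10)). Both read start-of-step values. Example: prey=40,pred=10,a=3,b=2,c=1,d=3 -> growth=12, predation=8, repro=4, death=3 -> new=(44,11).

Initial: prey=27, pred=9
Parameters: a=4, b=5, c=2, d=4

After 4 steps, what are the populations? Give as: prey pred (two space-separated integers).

Step 1: prey: 27+10-12=25; pred: 9+4-3=10
Step 2: prey: 25+10-12=23; pred: 10+5-4=11
Step 3: prey: 23+9-12=20; pred: 11+5-4=12
Step 4: prey: 20+8-12=16; pred: 12+4-4=12

Answer: 16 12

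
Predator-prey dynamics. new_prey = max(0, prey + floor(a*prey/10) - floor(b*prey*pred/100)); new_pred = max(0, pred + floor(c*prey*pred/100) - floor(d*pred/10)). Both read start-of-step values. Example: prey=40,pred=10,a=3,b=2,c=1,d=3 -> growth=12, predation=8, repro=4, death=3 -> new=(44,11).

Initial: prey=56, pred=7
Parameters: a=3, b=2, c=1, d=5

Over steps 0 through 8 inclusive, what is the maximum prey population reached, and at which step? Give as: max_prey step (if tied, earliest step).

Answer: 96 5

Derivation:
Step 1: prey: 56+16-7=65; pred: 7+3-3=7
Step 2: prey: 65+19-9=75; pred: 7+4-3=8
Step 3: prey: 75+22-12=85; pred: 8+6-4=10
Step 4: prey: 85+25-17=93; pred: 10+8-5=13
Step 5: prey: 93+27-24=96; pred: 13+12-6=19
Step 6: prey: 96+28-36=88; pred: 19+18-9=28
Step 7: prey: 88+26-49=65; pred: 28+24-14=38
Step 8: prey: 65+19-49=35; pred: 38+24-19=43
Max prey = 96 at step 5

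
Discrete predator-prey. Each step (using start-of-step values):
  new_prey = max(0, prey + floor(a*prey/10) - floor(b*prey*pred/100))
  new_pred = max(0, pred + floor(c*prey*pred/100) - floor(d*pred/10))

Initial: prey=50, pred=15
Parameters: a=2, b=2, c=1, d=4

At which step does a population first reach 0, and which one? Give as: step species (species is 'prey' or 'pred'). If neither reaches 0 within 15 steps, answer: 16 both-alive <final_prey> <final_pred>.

Step 1: prey: 50+10-15=45; pred: 15+7-6=16
Step 2: prey: 45+9-14=40; pred: 16+7-6=17
Step 3: prey: 40+8-13=35; pred: 17+6-6=17
Step 4: prey: 35+7-11=31; pred: 17+5-6=16
Step 5: prey: 31+6-9=28; pred: 16+4-6=14
Step 6: prey: 28+5-7=26; pred: 14+3-5=12
Step 7: prey: 26+5-6=25; pred: 12+3-4=11
Step 8: prey: 25+5-5=25; pred: 11+2-4=9
Step 9: prey: 25+5-4=26; pred: 9+2-3=8
Step 10: prey: 26+5-4=27; pred: 8+2-3=7
Step 11: prey: 27+5-3=29; pred: 7+1-2=6
Step 12: prey: 29+5-3=31; pred: 6+1-2=5
Step 13: prey: 31+6-3=34; pred: 5+1-2=4
Step 14: prey: 34+6-2=38; pred: 4+1-1=4
Step 15: prey: 38+7-3=42; pred: 4+1-1=4
No extinction within 15 steps

Answer: 16 both-alive 42 4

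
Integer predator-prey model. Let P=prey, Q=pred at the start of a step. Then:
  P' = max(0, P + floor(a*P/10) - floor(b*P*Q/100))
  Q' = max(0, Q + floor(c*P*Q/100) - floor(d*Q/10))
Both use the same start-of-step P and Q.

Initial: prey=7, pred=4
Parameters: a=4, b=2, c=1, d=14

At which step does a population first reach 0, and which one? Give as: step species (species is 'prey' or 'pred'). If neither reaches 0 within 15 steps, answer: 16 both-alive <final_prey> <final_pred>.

Answer: 1 pred

Derivation:
Step 1: prey: 7+2-0=9; pred: 4+0-5=0
First extinction: pred at step 1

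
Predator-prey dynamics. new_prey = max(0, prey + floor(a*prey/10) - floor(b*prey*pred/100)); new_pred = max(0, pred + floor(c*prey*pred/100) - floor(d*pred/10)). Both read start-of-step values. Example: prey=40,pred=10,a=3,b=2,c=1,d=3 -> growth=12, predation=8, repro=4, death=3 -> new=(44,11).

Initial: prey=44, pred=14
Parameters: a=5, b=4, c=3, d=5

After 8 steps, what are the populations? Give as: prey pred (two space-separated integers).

Step 1: prey: 44+22-24=42; pred: 14+18-7=25
Step 2: prey: 42+21-42=21; pred: 25+31-12=44
Step 3: prey: 21+10-36=0; pred: 44+27-22=49
Step 4: prey: 0+0-0=0; pred: 49+0-24=25
Step 5: prey: 0+0-0=0; pred: 25+0-12=13
Step 6: prey: 0+0-0=0; pred: 13+0-6=7
Step 7: prey: 0+0-0=0; pred: 7+0-3=4
Step 8: prey: 0+0-0=0; pred: 4+0-2=2

Answer: 0 2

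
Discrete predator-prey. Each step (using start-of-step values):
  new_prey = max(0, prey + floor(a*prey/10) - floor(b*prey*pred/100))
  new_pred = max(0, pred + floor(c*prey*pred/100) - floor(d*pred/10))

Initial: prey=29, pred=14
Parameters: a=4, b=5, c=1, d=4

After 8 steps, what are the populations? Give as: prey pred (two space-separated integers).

Step 1: prey: 29+11-20=20; pred: 14+4-5=13
Step 2: prey: 20+8-13=15; pred: 13+2-5=10
Step 3: prey: 15+6-7=14; pred: 10+1-4=7
Step 4: prey: 14+5-4=15; pred: 7+0-2=5
Step 5: prey: 15+6-3=18; pred: 5+0-2=3
Step 6: prey: 18+7-2=23; pred: 3+0-1=2
Step 7: prey: 23+9-2=30; pred: 2+0-0=2
Step 8: prey: 30+12-3=39; pred: 2+0-0=2

Answer: 39 2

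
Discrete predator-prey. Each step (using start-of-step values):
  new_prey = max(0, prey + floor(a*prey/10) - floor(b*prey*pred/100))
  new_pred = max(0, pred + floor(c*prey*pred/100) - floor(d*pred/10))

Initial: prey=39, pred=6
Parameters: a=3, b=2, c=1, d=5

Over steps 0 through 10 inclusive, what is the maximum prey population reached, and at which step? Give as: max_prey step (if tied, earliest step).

Step 1: prey: 39+11-4=46; pred: 6+2-3=5
Step 2: prey: 46+13-4=55; pred: 5+2-2=5
Step 3: prey: 55+16-5=66; pred: 5+2-2=5
Step 4: prey: 66+19-6=79; pred: 5+3-2=6
Step 5: prey: 79+23-9=93; pred: 6+4-3=7
Step 6: prey: 93+27-13=107; pred: 7+6-3=10
Step 7: prey: 107+32-21=118; pred: 10+10-5=15
Step 8: prey: 118+35-35=118; pred: 15+17-7=25
Step 9: prey: 118+35-59=94; pred: 25+29-12=42
Step 10: prey: 94+28-78=44; pred: 42+39-21=60
Max prey = 118 at step 7

Answer: 118 7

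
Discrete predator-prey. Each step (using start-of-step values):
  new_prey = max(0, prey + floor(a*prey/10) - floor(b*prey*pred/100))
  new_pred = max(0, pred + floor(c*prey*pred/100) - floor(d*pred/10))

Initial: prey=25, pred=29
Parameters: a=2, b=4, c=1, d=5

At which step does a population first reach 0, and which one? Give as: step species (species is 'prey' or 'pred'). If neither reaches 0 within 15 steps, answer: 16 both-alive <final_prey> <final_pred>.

Answer: 16 both-alive 1 1

Derivation:
Step 1: prey: 25+5-29=1; pred: 29+7-14=22
Step 2: prey: 1+0-0=1; pred: 22+0-11=11
Step 3: prey: 1+0-0=1; pred: 11+0-5=6
Step 4: prey: 1+0-0=1; pred: 6+0-3=3
Step 5: prey: 1+0-0=1; pred: 3+0-1=2
Step 6: prey: 1+0-0=1; pred: 2+0-1=1
Step 7: prey: 1+0-0=1; pred: 1+0-0=1
Steps 8-15: state stable at prey=1, pred=1 (no change)
No extinction within 15 steps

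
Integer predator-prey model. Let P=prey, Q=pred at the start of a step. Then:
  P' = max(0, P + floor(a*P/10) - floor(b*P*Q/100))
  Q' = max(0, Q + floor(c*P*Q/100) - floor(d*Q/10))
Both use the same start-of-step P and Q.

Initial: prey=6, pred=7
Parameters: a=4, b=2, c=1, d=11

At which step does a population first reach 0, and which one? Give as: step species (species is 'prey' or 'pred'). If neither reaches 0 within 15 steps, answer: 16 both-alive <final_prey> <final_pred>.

Step 1: prey: 6+2-0=8; pred: 7+0-7=0
First extinction: pred at step 1

Answer: 1 pred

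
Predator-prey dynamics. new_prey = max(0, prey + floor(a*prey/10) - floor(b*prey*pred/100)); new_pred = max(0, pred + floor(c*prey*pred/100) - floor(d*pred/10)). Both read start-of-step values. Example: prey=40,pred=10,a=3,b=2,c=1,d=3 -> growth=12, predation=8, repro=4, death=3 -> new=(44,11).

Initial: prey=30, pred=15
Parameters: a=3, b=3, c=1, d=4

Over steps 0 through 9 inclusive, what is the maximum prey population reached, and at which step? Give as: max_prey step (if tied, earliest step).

Answer: 45 9

Derivation:
Step 1: prey: 30+9-13=26; pred: 15+4-6=13
Step 2: prey: 26+7-10=23; pred: 13+3-5=11
Step 3: prey: 23+6-7=22; pred: 11+2-4=9
Step 4: prey: 22+6-5=23; pred: 9+1-3=7
Step 5: prey: 23+6-4=25; pred: 7+1-2=6
Step 6: prey: 25+7-4=28; pred: 6+1-2=5
Step 7: prey: 28+8-4=32; pred: 5+1-2=4
Step 8: prey: 32+9-3=38; pred: 4+1-1=4
Step 9: prey: 38+11-4=45; pred: 4+1-1=4
Max prey = 45 at step 9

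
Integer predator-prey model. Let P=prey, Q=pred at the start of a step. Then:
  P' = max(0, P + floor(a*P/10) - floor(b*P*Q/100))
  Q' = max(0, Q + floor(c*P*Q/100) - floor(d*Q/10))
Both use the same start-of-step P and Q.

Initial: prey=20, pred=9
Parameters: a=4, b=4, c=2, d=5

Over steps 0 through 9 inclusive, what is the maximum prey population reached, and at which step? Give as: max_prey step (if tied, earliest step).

Step 1: prey: 20+8-7=21; pred: 9+3-4=8
Step 2: prey: 21+8-6=23; pred: 8+3-4=7
Step 3: prey: 23+9-6=26; pred: 7+3-3=7
Step 4: prey: 26+10-7=29; pred: 7+3-3=7
Step 5: prey: 29+11-8=32; pred: 7+4-3=8
Step 6: prey: 32+12-10=34; pred: 8+5-4=9
Step 7: prey: 34+13-12=35; pred: 9+6-4=11
Step 8: prey: 35+14-15=34; pred: 11+7-5=13
Step 9: prey: 34+13-17=30; pred: 13+8-6=15
Max prey = 35 at step 7

Answer: 35 7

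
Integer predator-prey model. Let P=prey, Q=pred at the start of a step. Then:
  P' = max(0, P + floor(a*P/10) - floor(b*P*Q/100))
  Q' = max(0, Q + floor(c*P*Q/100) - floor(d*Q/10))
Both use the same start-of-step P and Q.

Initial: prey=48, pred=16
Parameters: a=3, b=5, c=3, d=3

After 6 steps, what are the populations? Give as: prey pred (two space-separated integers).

Answer: 0 13

Derivation:
Step 1: prey: 48+14-38=24; pred: 16+23-4=35
Step 2: prey: 24+7-42=0; pred: 35+25-10=50
Step 3: prey: 0+0-0=0; pred: 50+0-15=35
Step 4: prey: 0+0-0=0; pred: 35+0-10=25
Step 5: prey: 0+0-0=0; pred: 25+0-7=18
Step 6: prey: 0+0-0=0; pred: 18+0-5=13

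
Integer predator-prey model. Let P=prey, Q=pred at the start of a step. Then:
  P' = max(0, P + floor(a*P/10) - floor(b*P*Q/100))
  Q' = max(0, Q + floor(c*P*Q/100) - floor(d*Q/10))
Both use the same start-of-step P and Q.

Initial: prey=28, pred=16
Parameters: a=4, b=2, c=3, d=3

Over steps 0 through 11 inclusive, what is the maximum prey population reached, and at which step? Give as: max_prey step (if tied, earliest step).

Answer: 31 1

Derivation:
Step 1: prey: 28+11-8=31; pred: 16+13-4=25
Step 2: prey: 31+12-15=28; pred: 25+23-7=41
Step 3: prey: 28+11-22=17; pred: 41+34-12=63
Step 4: prey: 17+6-21=2; pred: 63+32-18=77
Step 5: prey: 2+0-3=0; pred: 77+4-23=58
Step 6: prey: 0+0-0=0; pred: 58+0-17=41
Step 7: prey: 0+0-0=0; pred: 41+0-12=29
Step 8: prey: 0+0-0=0; pred: 29+0-8=21
Step 9: prey: 0+0-0=0; pred: 21+0-6=15
Step 10: prey: 0+0-0=0; pred: 15+0-4=11
Step 11: prey: 0+0-0=0; pred: 11+0-3=8
Max prey = 31 at step 1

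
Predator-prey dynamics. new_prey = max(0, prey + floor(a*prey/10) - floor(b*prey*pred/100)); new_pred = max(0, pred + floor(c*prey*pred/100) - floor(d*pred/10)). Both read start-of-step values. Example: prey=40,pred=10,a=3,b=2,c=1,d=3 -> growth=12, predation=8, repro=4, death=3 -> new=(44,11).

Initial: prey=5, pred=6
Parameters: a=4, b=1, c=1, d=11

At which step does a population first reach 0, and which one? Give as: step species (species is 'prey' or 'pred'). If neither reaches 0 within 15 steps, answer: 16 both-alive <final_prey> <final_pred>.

Step 1: prey: 5+2-0=7; pred: 6+0-6=0
First extinction: pred at step 1

Answer: 1 pred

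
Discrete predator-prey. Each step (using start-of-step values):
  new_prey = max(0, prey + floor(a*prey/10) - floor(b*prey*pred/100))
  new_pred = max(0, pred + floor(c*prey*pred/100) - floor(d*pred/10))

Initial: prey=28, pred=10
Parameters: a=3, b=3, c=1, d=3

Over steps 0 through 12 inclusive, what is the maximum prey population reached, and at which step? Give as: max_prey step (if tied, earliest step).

Answer: 35 8

Derivation:
Step 1: prey: 28+8-8=28; pred: 10+2-3=9
Step 2: prey: 28+8-7=29; pred: 9+2-2=9
Step 3: prey: 29+8-7=30; pred: 9+2-2=9
Step 4: prey: 30+9-8=31; pred: 9+2-2=9
Step 5: prey: 31+9-8=32; pred: 9+2-2=9
Step 6: prey: 32+9-8=33; pred: 9+2-2=9
Step 7: prey: 33+9-8=34; pred: 9+2-2=9
Step 8: prey: 34+10-9=35; pred: 9+3-2=10
Step 9: prey: 35+10-10=35; pred: 10+3-3=10
Step 10: prey: 35+10-10=35; pred: 10+3-3=10
Step 11: prey: 35+10-10=35; pred: 10+3-3=10
Step 12: prey: 35+10-10=35; pred: 10+3-3=10
Max prey = 35 at step 8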